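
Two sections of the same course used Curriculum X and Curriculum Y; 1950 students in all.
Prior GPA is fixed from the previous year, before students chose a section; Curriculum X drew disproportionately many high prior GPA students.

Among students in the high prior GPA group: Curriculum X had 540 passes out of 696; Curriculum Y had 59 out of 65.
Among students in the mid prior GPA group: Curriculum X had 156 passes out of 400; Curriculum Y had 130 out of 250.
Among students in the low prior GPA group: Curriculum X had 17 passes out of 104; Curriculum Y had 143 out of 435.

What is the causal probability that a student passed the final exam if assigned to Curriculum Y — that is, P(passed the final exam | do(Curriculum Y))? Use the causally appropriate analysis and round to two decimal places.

Since prior GPA band is a pre-existing factor (not a product of the teaching method) and it affects the outcome on its own, it is a confounder. The stratified rates, not the pooled rate, identify the causal effect.
Standardising Curriculum Y to the population prior GPA band mix: 0.390·59/65 + 0.333·130/250 + 0.276·143/435 = 0.618.

0.62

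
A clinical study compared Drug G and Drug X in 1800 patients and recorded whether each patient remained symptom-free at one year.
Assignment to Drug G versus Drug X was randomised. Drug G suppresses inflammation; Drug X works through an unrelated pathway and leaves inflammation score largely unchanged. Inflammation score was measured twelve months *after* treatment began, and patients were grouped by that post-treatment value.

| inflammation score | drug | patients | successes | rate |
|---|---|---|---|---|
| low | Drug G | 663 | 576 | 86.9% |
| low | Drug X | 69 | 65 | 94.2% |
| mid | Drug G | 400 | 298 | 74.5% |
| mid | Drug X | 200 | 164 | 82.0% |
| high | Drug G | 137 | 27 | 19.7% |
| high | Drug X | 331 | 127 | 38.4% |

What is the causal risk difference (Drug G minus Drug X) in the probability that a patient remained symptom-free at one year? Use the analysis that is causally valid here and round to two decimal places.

+0.16

Within every inflammation score level Drug X has the higher rate, yet pooled Drug G does — Simpson's reversal.
Because the drug influences inflammation score, inflammation score is a post-treatment mediator, not a confounder. Stratifying on it would bias the estimate; the causal effect is the crude pooled difference.
The causal difference is the pooled difference: 0.751 − 0.593 = +0.158.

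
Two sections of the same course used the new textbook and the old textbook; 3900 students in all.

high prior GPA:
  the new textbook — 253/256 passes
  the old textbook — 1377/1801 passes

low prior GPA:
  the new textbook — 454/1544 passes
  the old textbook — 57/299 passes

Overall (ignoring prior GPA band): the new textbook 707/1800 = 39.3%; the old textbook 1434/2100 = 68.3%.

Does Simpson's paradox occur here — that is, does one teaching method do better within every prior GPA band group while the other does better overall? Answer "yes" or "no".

yes

Within each prior GPA band level (high prior GPA 98.8% vs 76.5%; low prior GPA 29.4% vs 19.1%), the new textbook has the higher rate every time. Pooled: 39.3% vs 68.3% — the old textbook has the higher rate overall. The two comparisons disagree.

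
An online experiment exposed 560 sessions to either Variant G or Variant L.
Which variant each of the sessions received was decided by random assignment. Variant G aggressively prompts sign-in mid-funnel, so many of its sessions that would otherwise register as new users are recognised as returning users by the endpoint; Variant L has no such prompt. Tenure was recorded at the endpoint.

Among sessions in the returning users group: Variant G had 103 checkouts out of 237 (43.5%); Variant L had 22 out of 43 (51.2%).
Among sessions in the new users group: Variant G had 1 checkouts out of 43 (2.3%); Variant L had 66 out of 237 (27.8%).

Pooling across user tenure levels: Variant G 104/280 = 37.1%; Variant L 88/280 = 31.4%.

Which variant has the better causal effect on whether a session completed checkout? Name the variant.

Variant G

The distribution of user tenure is itself part of what the variant does — it is an intermediate outcome. Holding it fixed would remove that part of the effect; the total effect is the pooled difference.
Pooled: Variant G 37.1% vs Variant L 31.4%; Variant G is higher overall.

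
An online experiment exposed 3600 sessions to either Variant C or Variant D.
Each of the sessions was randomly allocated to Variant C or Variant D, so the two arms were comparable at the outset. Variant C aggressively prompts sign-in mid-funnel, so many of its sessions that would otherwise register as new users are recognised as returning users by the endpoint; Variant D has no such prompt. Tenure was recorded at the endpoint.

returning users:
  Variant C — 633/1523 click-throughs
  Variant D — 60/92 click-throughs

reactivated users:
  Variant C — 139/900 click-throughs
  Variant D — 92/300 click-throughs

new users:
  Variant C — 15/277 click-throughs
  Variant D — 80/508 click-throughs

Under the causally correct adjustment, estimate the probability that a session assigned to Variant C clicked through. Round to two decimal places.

0.29

Within every user tenure level Variant D has the higher rate, yet pooled Variant C does — Simpson's reversal.
User tenure is recorded after the variant and is itself shifted by it — it sits on the causal path from variant to outcome. Conditioning on a mediator would strip out part of the effect we want; the pooled comparison gives the total causal effect.
So P(outcome | do(Variant C)) is just the pooled rate for Variant C: 787/2700 = 0.291.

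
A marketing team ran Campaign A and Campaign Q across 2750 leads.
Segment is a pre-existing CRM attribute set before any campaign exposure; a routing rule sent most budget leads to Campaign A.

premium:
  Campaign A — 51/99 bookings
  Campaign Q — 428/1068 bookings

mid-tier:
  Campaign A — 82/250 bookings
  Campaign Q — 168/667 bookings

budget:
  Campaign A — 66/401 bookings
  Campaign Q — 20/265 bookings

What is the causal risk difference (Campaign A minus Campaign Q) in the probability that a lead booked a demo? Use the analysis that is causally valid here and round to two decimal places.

Customer segment differs across campaigns for reasons unrelated to any effect of the campaign itself, and it separately predicts the outcome — a classic confounder. We must compare within customer segment levels.
Adjusting over the population distribution of customer segment: 0.424·(0.515−0.401) + 0.333·(0.328−0.252) + 0.242·(0.165−0.075) = +0.096.

+0.10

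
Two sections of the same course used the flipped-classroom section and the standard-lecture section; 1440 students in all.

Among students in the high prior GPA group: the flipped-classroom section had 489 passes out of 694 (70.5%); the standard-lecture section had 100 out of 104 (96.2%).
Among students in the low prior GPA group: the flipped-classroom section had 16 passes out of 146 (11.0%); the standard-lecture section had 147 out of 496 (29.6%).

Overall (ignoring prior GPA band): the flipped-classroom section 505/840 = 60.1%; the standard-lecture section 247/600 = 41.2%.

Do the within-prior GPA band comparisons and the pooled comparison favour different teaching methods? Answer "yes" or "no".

yes

Within each prior GPA band level (high prior GPA 70.5% vs 96.2%; low prior GPA 11.0% vs 29.6%), the standard-lecture section has the higher rate every time. Pooled: 60.1% vs 41.2% — the flipped-classroom section has the higher rate overall. The two comparisons disagree.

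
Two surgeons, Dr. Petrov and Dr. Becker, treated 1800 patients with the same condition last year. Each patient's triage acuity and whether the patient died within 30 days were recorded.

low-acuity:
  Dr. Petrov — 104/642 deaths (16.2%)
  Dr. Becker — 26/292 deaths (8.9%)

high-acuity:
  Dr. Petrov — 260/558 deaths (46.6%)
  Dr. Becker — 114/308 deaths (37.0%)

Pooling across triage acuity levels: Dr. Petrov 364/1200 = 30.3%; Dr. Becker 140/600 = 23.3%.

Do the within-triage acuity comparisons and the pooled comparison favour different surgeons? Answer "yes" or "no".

no

Within each triage acuity level (low-acuity 16.2% vs 8.9%; high-acuity 46.6% vs 37.0%), Dr. Becker has the lower rate every time. Pooled: 30.3% vs 23.3% — Dr. Becker has the lower rate overall. They agree.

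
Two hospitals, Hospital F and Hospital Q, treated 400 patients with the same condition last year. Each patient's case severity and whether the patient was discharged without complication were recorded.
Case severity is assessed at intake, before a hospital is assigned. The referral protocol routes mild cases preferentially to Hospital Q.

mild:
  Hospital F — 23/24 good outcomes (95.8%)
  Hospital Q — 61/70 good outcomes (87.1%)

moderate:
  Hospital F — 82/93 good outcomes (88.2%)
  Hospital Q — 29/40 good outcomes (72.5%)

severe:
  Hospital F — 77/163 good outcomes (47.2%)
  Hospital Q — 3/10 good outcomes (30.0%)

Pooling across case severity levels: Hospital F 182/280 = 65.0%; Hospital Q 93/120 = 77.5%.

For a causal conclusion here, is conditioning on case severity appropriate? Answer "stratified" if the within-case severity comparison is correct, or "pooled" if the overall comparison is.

Since case severity is a pre-existing factor (not a product of the hospital) and it affects the outcome on its own, it is a confounder. The stratified rates, not the pooled rate, identify the causal effect.
Within each level — mild: 95.8% vs 87.1%; moderate: 88.2% vs 72.5%; severe: 47.2% vs 30.0% — Hospital F is higher every time.

stratified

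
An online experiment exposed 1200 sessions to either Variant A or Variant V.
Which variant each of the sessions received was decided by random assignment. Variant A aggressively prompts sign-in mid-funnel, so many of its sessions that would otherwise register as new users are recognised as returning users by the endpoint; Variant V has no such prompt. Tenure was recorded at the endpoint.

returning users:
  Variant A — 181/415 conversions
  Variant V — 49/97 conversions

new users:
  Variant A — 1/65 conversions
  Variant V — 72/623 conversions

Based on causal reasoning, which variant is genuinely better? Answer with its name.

User tenure is recorded after the variant and is itself shifted by it — it sits on the causal path from variant to outcome. Conditioning on a mediator would strip out part of the effect we want; the pooled comparison gives the total causal effect.
Pooled: Variant A 37.9% vs Variant V 16.8%; Variant A is higher overall.

Variant A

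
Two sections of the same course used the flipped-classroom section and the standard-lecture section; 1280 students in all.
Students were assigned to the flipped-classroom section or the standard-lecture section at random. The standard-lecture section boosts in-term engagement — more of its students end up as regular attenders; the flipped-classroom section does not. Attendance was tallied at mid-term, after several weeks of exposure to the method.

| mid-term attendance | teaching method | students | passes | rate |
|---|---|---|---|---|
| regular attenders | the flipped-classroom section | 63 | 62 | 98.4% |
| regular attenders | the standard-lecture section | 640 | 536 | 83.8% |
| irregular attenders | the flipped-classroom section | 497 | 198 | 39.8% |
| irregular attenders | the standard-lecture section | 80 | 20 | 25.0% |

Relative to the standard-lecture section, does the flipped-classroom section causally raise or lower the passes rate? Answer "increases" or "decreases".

Mid-term attendance here is a post-treatment variable shaped by the teaching method; conditioning on it would introduce bias rather than remove it. The overall comparison is the causal one.
Pooled: the flipped-classroom section 46.4% vs the standard-lecture section 77.2%; the standard-lecture section is higher overall.

decreases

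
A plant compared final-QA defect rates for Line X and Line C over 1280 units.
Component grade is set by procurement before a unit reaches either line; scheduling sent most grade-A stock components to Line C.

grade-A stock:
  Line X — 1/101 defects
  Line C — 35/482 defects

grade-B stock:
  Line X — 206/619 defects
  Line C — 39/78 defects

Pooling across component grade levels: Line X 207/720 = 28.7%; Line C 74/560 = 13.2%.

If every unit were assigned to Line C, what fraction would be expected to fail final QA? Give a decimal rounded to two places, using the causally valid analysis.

Line X is lower inside every component grade stratum but Line C is lower in aggregate. Whether to stratify depends on how component grade relates to the line.
Component grade satisfies the back-door criterion: it is not a descendant of the line, and it blocks the spurious path from line to outcome. Adjusting for it (i.e., using the within-component grade rates) gives the causal effect.
Standardising Line C to the population component grade mix: 0.455·35/482 + 0.545·39/78 = 0.305.

0.31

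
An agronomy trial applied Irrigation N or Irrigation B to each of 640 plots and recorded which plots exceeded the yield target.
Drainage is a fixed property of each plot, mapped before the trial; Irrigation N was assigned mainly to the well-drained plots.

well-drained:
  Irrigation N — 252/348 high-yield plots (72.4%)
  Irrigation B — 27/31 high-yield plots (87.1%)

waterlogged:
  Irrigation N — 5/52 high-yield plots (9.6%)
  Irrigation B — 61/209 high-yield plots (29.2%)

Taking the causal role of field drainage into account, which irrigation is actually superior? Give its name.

The field drainage-specific comparison favours Irrigation B throughout, but the pooled figures favour Irrigation N. The question is whether to condition on field drainage.
Nothing the irrigation does changes field drainage; the imbalance is an allocation artefact. With field drainage also predicting the outcome, the pooled figure is confounded, and the within-stratum comparison is the causal one.
Within each level — well-drained: 72.4% vs 87.1%; waterlogged: 9.6% vs 29.2% — Irrigation B is higher every time.

Irrigation B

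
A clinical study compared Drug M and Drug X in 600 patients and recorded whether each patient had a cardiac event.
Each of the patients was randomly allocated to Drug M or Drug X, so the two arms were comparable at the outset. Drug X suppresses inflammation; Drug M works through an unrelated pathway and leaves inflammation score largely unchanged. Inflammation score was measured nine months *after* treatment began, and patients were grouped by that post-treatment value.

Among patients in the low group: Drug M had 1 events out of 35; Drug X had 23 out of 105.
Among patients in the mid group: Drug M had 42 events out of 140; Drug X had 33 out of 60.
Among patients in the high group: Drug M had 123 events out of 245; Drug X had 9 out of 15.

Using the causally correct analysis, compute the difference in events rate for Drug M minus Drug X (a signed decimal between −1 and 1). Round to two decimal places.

The stratified and pooled comparisons disagree (Drug M wins within each inflammation score; Drug X wins overall), so the answer turns on the causal role of inflammation score.
The distribution of inflammation score is itself part of what the drug does — it is an intermediate outcome. Holding it fixed would remove that part of the effect; the total effect is the pooled difference.
The causal difference is the pooled difference: 0.395 − 0.361 = +0.034.

+0.03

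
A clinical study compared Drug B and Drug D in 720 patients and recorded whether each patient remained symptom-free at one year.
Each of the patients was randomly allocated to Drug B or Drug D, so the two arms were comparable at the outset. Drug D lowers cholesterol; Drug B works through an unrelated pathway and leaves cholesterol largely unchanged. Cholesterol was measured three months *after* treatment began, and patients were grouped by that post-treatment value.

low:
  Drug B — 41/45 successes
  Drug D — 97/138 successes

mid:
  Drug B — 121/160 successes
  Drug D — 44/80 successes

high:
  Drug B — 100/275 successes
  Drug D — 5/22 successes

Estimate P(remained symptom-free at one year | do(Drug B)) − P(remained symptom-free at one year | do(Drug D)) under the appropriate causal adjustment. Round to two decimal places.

-0.06

The stratified and pooled comparisons disagree (Drug B wins within each cholesterol; Drug D wins overall), so the answer turns on the causal role of cholesterol.
Because the drug influences cholesterol, cholesterol is a post-treatment mediator, not a confounder. Stratifying on it would bias the estimate; the causal effect is the crude pooled difference.
The causal difference is the pooled difference: 0.546 − 0.608 = -0.062.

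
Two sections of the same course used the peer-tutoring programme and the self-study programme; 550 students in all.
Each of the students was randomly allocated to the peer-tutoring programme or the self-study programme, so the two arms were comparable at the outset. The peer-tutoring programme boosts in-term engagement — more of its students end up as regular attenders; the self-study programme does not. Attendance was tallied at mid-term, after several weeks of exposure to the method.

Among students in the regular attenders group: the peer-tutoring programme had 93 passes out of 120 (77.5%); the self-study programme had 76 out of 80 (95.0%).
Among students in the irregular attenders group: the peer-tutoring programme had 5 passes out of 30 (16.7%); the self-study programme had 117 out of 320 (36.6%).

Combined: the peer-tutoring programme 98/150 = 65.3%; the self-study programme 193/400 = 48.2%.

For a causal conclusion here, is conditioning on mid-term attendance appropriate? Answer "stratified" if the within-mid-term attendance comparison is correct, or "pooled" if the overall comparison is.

The stratified and pooled comparisons disagree (the self-study programme wins within each mid-term attendance; the peer-tutoring programme wins overall), so the answer turns on the causal role of mid-term attendance.
Mid-term attendance is downstream of the teaching method. One should not condition on a consequence of treatment, so the overall rates are the right comparison.
Pooled: the peer-tutoring programme 65.3% vs the self-study programme 48.2%; the peer-tutoring programme is higher overall.

pooled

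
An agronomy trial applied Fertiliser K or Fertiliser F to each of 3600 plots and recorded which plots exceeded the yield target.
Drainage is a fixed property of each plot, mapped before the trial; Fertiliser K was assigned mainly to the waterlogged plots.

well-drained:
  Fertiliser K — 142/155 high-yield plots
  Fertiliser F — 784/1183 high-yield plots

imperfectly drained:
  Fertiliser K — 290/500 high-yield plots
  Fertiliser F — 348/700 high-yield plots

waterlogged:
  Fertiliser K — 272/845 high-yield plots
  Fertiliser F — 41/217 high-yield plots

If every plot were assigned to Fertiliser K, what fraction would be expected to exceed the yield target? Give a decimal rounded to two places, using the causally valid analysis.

The stratified and pooled comparisons disagree (Fertiliser K wins within each field drainage; Fertiliser F wins overall), so the answer turns on the causal role of field drainage.
Field drainage is set before the fertiliser has any effect — it is not caused by the fertiliser — and it independently drives the outcome. That makes it a confounder, so the causal comparison is within field drainage levels.
Standardising Fertiliser K to the population field drainage mix: 0.372·142/155 + 0.333·290/500 + 0.295·272/845 = 0.629.

0.63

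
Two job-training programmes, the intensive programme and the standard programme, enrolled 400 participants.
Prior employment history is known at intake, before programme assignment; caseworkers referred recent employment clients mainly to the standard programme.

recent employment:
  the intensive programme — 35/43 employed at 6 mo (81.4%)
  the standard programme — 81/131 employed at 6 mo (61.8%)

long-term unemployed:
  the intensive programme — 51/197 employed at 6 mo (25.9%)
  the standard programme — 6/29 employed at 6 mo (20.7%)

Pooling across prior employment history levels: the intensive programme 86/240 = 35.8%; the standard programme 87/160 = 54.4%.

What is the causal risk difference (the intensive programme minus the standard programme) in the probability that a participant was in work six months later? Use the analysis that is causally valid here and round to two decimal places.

+0.11

the intensive programme is higher inside every prior employment history stratum but the standard programme is higher in aggregate. Whether to stratify depends on how prior employment history relates to the programme.
Prior employment history is set before the programme has any effect — it is not caused by the programme — and it independently drives the outcome. That makes it a confounder, so the causal comparison is within prior employment history levels.
Adjusting over the population distribution of prior employment history: 0.435·(0.814−0.618) + 0.565·(0.259−0.207) = +0.114.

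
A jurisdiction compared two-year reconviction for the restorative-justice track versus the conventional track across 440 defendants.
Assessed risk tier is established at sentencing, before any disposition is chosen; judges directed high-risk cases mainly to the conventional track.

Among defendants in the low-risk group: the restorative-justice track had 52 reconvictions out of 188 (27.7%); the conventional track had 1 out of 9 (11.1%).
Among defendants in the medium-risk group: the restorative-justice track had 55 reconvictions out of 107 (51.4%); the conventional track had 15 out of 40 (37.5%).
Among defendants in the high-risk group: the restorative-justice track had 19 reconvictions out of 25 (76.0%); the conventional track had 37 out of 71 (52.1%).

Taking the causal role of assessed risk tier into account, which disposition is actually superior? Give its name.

The stratified and pooled comparisons disagree (the conventional track wins within each assessed risk tier; the restorative-justice track wins overall), so the answer turns on the causal role of assessed risk tier.
Since assessed risk tier is a pre-existing factor (not a product of the disposition) and it affects the outcome on its own, it is a confounder. The stratified rates, not the pooled rate, identify the causal effect.
Within each level — low-risk: 27.7% vs 11.1%; medium-risk: 51.4% vs 37.5%; high-risk: 76.0% vs 52.1% — the conventional track is lower every time.

the conventional track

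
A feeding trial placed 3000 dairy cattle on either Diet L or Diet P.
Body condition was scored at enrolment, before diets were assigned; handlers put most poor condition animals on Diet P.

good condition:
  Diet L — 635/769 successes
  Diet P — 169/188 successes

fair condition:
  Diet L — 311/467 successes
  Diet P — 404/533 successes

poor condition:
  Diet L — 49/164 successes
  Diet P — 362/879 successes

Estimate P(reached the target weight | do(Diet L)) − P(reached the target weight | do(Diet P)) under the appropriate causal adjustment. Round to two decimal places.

Since starting body condition is a pre-existing factor (not a product of the diet) and it affects the outcome on its own, it is a confounder. The stratified rates, not the pooled rate, identify the causal effect.
Adjusting over the population distribution of starting body condition: 0.319·(0.826−0.899) + 0.333·(0.666−0.758) + 0.348·(0.299−0.412) = -0.093.

-0.09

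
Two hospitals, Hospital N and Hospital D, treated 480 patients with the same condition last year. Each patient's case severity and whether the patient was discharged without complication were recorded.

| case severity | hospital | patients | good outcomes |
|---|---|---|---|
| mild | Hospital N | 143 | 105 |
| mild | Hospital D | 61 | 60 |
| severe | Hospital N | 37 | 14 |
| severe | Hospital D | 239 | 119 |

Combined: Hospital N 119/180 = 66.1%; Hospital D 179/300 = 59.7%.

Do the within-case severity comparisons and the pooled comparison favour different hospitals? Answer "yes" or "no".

Within each case severity level (mild 73.4% vs 98.4%; severe 37.8% vs 49.8%), Hospital D has the higher rate every time. Pooled: 66.1% vs 59.7% — Hospital N has the higher rate overall. The two comparisons disagree.

yes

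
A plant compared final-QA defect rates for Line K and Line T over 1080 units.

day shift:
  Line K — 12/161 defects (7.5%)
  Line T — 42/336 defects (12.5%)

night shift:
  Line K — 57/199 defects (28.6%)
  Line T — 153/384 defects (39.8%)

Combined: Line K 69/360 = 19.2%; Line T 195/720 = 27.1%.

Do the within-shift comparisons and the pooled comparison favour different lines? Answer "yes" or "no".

Within each shift level (day shift 7.5% vs 12.5%; night shift 28.6% vs 39.8%), Line K has the lower rate every time. Pooled: 19.2% vs 27.1% — Line K has the lower rate overall. They agree.

no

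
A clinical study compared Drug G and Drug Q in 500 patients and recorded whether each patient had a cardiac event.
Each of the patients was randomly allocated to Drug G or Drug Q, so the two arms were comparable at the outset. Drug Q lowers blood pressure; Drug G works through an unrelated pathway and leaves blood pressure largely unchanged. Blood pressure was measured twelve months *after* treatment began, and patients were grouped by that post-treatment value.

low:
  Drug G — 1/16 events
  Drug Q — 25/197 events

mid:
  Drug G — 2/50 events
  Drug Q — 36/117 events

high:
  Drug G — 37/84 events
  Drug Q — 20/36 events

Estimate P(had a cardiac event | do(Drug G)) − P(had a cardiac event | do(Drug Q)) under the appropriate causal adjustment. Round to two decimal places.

+0.04

The blood pressure-specific comparison favours Drug G throughout, but the pooled figures favour Drug Q. The question is whether to condition on blood pressure.
The distribution of blood pressure is itself part of what the drug does — it is an intermediate outcome. Holding it fixed would remove that part of the effect; the total effect is the pooled difference.
The causal difference is the pooled difference: 0.267 − 0.231 = +0.035.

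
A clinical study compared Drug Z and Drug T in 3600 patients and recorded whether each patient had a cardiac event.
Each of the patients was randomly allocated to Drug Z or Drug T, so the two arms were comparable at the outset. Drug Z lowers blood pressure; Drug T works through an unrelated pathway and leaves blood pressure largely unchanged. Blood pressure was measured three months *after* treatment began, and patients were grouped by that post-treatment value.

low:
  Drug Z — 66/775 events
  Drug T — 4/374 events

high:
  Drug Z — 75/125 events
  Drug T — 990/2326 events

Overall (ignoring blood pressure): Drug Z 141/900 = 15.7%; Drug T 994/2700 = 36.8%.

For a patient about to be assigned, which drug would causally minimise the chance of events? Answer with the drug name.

The distribution of blood pressure is itself part of what the drug does — it is an intermediate outcome. Holding it fixed would remove that part of the effect; the total effect is the pooled difference.
Pooled: Drug Z 15.7% vs Drug T 36.8%; Drug Z is lower overall.

Drug Z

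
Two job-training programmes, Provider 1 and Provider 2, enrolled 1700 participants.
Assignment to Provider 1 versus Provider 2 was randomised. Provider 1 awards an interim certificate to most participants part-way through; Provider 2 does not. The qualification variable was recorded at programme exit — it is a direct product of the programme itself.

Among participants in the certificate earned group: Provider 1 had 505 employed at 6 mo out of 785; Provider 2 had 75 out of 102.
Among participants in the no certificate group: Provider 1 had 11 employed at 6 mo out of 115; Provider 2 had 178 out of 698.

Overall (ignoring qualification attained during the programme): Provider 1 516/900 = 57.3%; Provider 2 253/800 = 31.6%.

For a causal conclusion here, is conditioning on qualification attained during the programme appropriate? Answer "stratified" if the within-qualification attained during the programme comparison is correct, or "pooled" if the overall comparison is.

Provider 2 is higher inside every qualification attained during the programme stratum but Provider 1 is higher in aggregate. Whether to stratify depends on how qualification attained during the programme relates to the programme.
Qualification attained during the programme is downstream of the programme. One should not condition on a consequence of treatment, so the overall rates are the right comparison.
Pooled: Provider 1 57.3% vs Provider 2 31.6%; Provider 1 is higher overall.

pooled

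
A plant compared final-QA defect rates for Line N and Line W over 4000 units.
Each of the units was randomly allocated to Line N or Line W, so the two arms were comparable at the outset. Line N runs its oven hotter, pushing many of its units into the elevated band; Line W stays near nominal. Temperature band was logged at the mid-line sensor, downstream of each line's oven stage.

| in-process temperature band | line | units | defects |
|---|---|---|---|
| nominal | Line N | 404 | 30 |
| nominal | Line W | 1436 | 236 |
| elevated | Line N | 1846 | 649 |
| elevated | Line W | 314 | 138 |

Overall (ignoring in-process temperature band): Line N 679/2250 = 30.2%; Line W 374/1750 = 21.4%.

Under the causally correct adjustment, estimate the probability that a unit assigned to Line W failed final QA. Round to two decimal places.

0.21

The distribution of in-process temperature band is itself part of what the line does — it is an intermediate outcome. Holding it fixed would remove that part of the effect; the total effect is the pooled difference.
So P(outcome | do(Line W)) is just the pooled rate for Line W: 374/1750 = 0.214.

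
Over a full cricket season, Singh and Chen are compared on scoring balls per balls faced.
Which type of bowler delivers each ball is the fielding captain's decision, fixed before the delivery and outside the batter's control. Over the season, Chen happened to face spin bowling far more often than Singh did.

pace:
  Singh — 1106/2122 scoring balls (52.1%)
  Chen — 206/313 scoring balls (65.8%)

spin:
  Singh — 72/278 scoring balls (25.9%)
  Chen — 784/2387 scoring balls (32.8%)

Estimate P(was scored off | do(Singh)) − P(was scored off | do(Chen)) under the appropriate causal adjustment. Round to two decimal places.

Here bowling type is a common cause — it drives both which player a case falls under and the outcome. The crude comparison mixes populations; the stratum-specific rates are the causally relevant ones.
Adjusting over the population distribution of bowling type: 0.477·(0.521−0.658) + 0.523·(0.259−0.328) = -0.102.

-0.10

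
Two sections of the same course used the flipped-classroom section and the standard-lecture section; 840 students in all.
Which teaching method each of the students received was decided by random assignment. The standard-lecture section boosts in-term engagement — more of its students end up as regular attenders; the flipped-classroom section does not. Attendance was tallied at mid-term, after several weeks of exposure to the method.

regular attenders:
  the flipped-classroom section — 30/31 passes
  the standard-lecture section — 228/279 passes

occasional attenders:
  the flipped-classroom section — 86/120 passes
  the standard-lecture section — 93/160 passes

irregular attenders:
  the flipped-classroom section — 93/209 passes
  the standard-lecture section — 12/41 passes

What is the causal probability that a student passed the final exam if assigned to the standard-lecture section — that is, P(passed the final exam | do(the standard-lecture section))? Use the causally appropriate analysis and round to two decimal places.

Mid-term attendance here is a post-treatment variable shaped by the teaching method; conditioning on it would introduce bias rather than remove it. The overall comparison is the causal one.
So P(outcome | do(the standard-lecture section)) is just the pooled rate for the standard-lecture section: 333/480 = 0.694.

0.69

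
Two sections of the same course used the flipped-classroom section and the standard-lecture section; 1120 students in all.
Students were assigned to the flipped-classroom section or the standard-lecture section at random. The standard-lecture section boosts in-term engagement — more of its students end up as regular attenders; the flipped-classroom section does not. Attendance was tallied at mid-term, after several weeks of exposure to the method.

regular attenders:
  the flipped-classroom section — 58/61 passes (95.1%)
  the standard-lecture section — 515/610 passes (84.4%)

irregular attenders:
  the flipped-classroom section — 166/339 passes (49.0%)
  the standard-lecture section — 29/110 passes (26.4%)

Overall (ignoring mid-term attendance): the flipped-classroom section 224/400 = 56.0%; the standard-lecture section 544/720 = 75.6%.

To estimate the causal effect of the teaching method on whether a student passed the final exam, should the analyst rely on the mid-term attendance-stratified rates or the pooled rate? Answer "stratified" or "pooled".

pooled

the flipped-classroom section is higher inside every mid-term attendance stratum but the standard-lecture section is higher in aggregate. Whether to stratify depends on how mid-term attendance relates to the teaching method.
Because the teaching method influences mid-term attendance, mid-term attendance is a post-treatment mediator, not a confounder. Stratifying on it would bias the estimate; the causal effect is the crude pooled difference.
Pooled: the flipped-classroom section 56.0% vs the standard-lecture section 75.6%; the standard-lecture section is higher overall.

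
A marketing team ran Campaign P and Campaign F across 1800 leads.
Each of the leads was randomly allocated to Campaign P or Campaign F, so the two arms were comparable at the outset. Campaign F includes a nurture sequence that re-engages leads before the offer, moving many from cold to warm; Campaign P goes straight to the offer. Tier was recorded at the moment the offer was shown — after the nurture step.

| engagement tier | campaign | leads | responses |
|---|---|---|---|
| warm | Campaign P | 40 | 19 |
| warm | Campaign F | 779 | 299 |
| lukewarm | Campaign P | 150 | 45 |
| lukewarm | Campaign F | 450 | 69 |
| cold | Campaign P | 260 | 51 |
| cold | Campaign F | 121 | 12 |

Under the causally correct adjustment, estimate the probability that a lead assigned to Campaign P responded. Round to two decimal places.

The engagement tier-specific comparison favours Campaign P throughout, but the pooled figures favour Campaign F. The question is whether to condition on engagement tier.
Engagement tier is recorded after the campaign and is itself shifted by it — it sits on the causal path from campaign to outcome. Conditioning on a mediator would strip out part of the effect we want; the pooled comparison gives the total causal effect.
So P(outcome | do(Campaign P)) is just the pooled rate for Campaign P: 115/450 = 0.256.

0.26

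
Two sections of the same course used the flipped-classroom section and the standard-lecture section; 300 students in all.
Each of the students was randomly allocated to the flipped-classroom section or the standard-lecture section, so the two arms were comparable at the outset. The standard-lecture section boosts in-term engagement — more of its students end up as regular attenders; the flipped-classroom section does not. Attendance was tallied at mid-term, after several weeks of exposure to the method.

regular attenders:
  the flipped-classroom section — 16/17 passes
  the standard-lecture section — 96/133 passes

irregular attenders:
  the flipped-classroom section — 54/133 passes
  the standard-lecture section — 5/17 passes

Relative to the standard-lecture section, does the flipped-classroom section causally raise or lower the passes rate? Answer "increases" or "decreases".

decreases

Because the teaching method influences mid-term attendance, mid-term attendance is a post-treatment mediator, not a confounder. Stratifying on it would bias the estimate; the causal effect is the crude pooled difference.
Pooled: the flipped-classroom section 46.7% vs the standard-lecture section 67.3%; the standard-lecture section is higher overall.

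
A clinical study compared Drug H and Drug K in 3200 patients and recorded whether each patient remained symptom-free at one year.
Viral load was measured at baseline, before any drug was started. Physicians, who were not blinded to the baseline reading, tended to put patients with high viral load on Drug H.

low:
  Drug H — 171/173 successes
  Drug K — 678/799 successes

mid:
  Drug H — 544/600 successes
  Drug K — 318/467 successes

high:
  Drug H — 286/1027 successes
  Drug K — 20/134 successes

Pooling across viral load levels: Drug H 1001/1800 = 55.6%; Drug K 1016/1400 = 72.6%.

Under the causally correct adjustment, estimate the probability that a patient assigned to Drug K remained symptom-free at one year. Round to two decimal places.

0.54

Within every viral load level Drug H has the higher rate, yet pooled Drug K does — Simpson's reversal.
Viral load satisfies the back-door criterion: it is not a descendant of the drug, and it blocks the spurious path from drug to outcome. Adjusting for it (i.e., using the within-viral load rates) gives the causal effect.
Standardising Drug K to the population viral load mix: 0.304·678/799 + 0.333·318/467 + 0.363·20/134 = 0.539.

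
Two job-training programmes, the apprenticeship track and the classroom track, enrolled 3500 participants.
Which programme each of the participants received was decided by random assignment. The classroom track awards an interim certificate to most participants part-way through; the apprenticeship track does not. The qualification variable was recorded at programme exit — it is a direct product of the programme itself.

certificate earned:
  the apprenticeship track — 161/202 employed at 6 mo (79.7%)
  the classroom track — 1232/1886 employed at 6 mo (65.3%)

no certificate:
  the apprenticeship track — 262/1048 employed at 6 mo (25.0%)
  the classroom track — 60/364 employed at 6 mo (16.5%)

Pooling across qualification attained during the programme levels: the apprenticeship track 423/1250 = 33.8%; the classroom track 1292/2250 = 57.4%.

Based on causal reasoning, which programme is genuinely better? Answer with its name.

the classroom track

Qualification attained during the programme lies on the pathway programme → qualification attained during the programme → outcome, so adjusting for it blocks the indirect effect. For the total causal effect of programme, use the unadjusted pooled rates.
Pooled: the apprenticeship track 33.8% vs the classroom track 57.4%; the classroom track is higher overall.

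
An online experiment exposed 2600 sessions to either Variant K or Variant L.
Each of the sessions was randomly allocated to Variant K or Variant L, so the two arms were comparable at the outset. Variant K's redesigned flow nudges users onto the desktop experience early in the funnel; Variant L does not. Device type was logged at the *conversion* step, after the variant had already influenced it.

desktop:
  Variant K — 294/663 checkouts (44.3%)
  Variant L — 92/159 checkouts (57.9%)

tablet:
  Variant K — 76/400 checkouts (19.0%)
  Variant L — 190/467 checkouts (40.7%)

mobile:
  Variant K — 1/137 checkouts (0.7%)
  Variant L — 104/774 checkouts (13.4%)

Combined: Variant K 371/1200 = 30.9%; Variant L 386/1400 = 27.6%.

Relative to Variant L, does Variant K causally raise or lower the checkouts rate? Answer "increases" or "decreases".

increases

The distribution of device type is itself part of what the variant does — it is an intermediate outcome. Holding it fixed would remove that part of the effect; the total effect is the pooled difference.
Pooled: Variant K 30.9% vs Variant L 27.6%; Variant K is higher overall.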